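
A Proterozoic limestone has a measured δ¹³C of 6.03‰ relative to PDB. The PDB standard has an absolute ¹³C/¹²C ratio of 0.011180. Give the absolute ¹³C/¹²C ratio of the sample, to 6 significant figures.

R_sample = R_standard × (δ¹³C/1000 + 1)
R_sample = 0.011180 × (6.03/1000 + 1) = 0.011180 × 1.006030
R_sample = 0.0112474

0.0112474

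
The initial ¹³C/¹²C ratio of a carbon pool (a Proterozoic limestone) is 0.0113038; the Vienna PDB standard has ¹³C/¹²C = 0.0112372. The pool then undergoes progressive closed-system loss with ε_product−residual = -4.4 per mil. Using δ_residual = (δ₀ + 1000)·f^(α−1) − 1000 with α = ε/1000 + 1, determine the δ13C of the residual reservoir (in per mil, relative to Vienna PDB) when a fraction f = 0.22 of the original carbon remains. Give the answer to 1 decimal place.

12.7 per mil

δ₀ = (0.0113038/0.0112372 − 1)×1000 = (1.005927 − 1)×1000 = 5.927 per mil
α − 1 = ε/1000 = -0.0044
f^(α−1) = 0.22^(-0.0044) = 1.006684
δ_res = (5.927 + 1000) × 1.006684 − 1000 = 1012.651 − 1000 = 12.65 per mil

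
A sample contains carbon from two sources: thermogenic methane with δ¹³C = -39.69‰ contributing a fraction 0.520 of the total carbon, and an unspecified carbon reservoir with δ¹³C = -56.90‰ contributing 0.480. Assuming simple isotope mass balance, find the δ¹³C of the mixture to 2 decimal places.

-47.95‰

δ_mix = f_A·δ_A + f_B·δ_B
δ_mix = 0.520 × (-39.69) + 0.480 × (-56.90)
δ_mix = -20.639 + -27.312 = -47.951‰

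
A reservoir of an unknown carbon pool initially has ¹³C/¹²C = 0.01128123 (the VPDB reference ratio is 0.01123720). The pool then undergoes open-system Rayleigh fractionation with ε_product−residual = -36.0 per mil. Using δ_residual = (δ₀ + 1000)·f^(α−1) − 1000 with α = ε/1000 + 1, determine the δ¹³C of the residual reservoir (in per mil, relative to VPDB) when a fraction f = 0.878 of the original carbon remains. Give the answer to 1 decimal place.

8.6 per mil

δ₀ = (0.01128123/0.01123720 − 1)×1000 = (1.003918 − 1)×1000 = 3.918 per mil
α − 1 = ε/1000 = -0.0360
f^(α−1) = 0.878^(-0.0360) = 1.004695
δ_res = (3.918 + 1000) × 1.004695 − 1000 = 1008.632 − 1000 = 8.63 per mil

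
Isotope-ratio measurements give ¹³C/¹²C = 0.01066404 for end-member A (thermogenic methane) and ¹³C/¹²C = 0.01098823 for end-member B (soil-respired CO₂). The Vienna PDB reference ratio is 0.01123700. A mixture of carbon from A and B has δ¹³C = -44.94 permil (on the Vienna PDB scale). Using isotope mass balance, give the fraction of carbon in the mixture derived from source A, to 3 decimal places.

δ_A = (0.01066404/0.01123700 − 1)×1000 = (0.949011 − 1)×1000 = -50.989 permil
δ_B = (0.01098823/0.01123700 − 1)×1000 = (0.977862 − 1)×1000 = -22.138 permil
f_A = (δ_mix − δ_B)/(δ_A − δ_B) = (-44.94 − (-22.138))/(-50.989 − (-22.138))
f_A = -22.802 / -28.850 = 0.7903

0.790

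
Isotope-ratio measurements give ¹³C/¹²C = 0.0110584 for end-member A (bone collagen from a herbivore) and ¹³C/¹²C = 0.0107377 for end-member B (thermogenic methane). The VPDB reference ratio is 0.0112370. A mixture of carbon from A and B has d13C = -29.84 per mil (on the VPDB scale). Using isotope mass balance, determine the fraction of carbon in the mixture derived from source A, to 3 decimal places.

0.511

δ_A = (0.0110584/0.0112370 − 1)×1000 = (0.984106 − 1)×1000 = -15.894 per mil
δ_B = (0.0107377/0.0112370 − 1)×1000 = (0.955566 − 1)×1000 = -44.434 per mil
f_A = (δ_mix − δ_B)/(δ_A − δ_B) = (-29.84 − (-44.434))/(-15.894 − (-44.434))
f_A = 14.594 / 28.540 = 0.5113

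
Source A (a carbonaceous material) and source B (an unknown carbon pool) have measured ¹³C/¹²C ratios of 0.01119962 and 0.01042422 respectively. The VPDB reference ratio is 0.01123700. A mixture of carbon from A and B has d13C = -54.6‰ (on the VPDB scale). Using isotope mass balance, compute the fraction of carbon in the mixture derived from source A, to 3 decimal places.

0.257

δ_A = (0.01119962/0.01123700 − 1)×1000 = (0.996673 − 1)×1000 = -3.327‰
δ_B = (0.01042422/0.01123700 − 1)×1000 = (0.927669 − 1)×1000 = -72.331‰
f_A = (δ_mix − δ_B)/(δ_A − δ_B) = (-54.6 − (-72.331))/(-3.327 − (-72.331))
f_A = 17.731 / 69.004 = 0.2570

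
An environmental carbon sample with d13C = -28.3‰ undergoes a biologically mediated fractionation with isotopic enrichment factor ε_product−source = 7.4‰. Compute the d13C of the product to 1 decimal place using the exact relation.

To first order, δ_product ≈ δ_source + ε = -20.9‰.
Exactly, δ_product = (δ_source + 1000)·(ε/1000 + 1) − 1000.
δ_product = (-28.3 + 1000) × (7.4/1000 + 1) − 1000
δ_product = -21.11‰

-21.1‰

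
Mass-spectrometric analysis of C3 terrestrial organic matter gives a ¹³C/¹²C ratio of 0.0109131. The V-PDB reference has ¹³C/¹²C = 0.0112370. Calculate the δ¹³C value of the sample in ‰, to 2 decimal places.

δ¹³C = (R_sample / R_standard − 1) × 1000
R_sample / R_standard = 0.0109131 / 0.0112370 = 0.971176
δ¹³C = (0.971176 − 1) × 1000 = -28.824‰

-28.82‰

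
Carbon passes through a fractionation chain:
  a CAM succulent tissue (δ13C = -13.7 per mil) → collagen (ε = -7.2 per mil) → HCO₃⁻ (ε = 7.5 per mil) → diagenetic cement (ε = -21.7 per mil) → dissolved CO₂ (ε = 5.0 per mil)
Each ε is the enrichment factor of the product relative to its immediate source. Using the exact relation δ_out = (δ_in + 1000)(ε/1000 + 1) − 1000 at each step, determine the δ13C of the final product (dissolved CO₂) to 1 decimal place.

-30.0 per mil

step 1: δ = (-13.70 + 1000)·(-7.2/1000 + 1) − 1000 = -20.80 per mil
step 2: δ = (-20.80 + 1000)·(7.5/1000 + 1) − 1000 = -13.46 per mil
step 3: δ = (-13.46 + 1000)·(-21.7/1000 + 1) − 1000 = -34.87 per mil
step 4: δ = (-34.87 + 1000)·(5.0/1000 + 1) − 1000 = -30.04 per mil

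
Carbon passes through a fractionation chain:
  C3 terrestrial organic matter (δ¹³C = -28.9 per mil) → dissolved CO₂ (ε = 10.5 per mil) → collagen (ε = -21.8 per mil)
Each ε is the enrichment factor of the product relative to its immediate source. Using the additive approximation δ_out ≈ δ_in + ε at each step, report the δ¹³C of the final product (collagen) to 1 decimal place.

-40.2 per mil

step 1: δ ≈ -28.9 + (10.5) = -18.4 per mil
step 2: δ ≈ -18.4 + (-21.8) = -40.2 per mil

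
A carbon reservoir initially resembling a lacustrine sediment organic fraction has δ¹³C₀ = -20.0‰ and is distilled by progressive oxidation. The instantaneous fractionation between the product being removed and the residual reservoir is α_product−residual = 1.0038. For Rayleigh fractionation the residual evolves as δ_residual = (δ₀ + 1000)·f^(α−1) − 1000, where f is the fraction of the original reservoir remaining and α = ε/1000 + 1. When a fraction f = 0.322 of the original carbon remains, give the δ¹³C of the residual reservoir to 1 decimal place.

-24.2‰

Rayleigh residual: δ_res = (δ₀ + 1000)·f^(α−1) − 1000
α − 1 = 0.00380
f^(α−1) = 0.322^(0.00380) = 0.995703
δ_res = (-20.0 + 1000) × 0.995703 − 1000 = 975.789 − 1000 = -24.21‰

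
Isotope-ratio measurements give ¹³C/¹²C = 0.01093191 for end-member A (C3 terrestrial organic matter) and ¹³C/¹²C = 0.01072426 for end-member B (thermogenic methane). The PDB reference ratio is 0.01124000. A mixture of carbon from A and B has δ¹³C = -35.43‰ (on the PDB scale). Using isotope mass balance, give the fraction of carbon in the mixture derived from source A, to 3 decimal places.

0.566

δ_A = (0.01093191/0.01124000 − 1)×1000 = (0.972590 − 1)×1000 = -27.410‰
δ_B = (0.01072426/0.01124000 − 1)×1000 = (0.954116 − 1)×1000 = -45.884‰
f_A = (δ_mix − δ_B)/(δ_A − δ_B) = (-35.43 − (-45.884))/(-27.410 − (-45.884))
f_A = 10.454 / 18.474 = 0.5659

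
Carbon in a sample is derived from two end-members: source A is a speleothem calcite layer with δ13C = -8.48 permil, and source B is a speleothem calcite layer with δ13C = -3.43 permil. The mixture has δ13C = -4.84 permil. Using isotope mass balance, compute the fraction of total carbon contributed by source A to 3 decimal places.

0.279

δ_mix = f_A·δ_A + (1 − f_A)·δ_B  ⇒  f_A = (δ_mix − δ_B)/(δ_A − δ_B)
f_A = (-4.84 − (-3.43)) / (-8.48 − (-3.43))
f_A = -1.41 / -5.05 = 0.2792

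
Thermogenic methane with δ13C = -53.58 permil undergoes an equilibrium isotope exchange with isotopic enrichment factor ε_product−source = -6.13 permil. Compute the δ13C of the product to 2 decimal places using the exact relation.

-59.38 permil

To first order, δ_product ≈ δ_source + ε = -59.71 permil.
Exactly, δ_product = (δ_source + 1000)·(ε/1000 + 1) − 1000.
δ_product = (-53.58 + 1000) × (-6.13/1000 + 1) − 1000
δ_product = -59.382 permil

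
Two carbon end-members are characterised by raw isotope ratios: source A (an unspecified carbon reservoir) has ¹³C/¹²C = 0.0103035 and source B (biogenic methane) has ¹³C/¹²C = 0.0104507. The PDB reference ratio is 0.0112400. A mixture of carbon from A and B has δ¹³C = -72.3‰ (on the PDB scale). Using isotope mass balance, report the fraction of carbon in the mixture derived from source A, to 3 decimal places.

0.159

δ_A = (0.0103035/0.0112400 − 1)×1000 = (0.916681 − 1)×1000 = -83.319‰
δ_B = (0.0104507/0.0112400 − 1)×1000 = (0.929778 − 1)×1000 = -70.222‰
f_A = (δ_mix − δ_B)/(δ_A − δ_B) = (-72.3 − (-70.222))/(-83.319 − (-70.222))
f_A = -2.078 / -13.096 = 0.1586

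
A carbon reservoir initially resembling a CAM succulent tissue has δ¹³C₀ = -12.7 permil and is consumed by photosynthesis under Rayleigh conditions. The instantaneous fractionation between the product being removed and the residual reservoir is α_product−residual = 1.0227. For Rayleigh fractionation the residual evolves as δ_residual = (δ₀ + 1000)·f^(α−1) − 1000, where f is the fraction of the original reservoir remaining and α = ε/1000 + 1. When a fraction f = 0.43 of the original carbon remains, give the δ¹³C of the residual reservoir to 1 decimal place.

-31.4 permil

Rayleigh residual: δ_res = (δ₀ + 1000)·f^(α−1) − 1000
α − 1 = 0.02270
f^(α−1) = 0.43^(0.02270) = 0.981024
δ_res = (-12.7 + 1000) × 0.981024 − 1000 = 968.565 − 1000 = -31.43 permil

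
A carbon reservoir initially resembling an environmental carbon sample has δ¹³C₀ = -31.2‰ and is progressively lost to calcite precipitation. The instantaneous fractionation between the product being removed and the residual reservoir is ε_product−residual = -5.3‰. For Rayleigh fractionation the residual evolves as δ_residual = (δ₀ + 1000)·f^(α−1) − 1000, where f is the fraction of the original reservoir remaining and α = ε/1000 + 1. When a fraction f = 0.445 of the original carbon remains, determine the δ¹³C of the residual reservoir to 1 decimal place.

Rayleigh residual: δ_res = (δ₀ + 1000)·f^(α−1) − 1000
α = ε/1000 + 1 = 0.99470, so α − 1 = -0.00530
f^(α−1) = 0.445^(-0.00530) = 1.004301
δ_res = (-31.2 + 1000) × 1.004301 − 1000 = 972.966 − 1000 = -27.03‰

-27.0‰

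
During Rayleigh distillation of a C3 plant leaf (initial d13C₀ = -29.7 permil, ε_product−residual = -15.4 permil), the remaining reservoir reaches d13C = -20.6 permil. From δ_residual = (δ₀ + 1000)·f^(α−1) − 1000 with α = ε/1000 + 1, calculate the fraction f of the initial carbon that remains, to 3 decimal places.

0.545

α − 1 = ε/1000 = -0.0154
(δ_res + 1000)/(δ₀ + 1000) = (-20.6 + 1000)/(-29.7 + 1000) = 979.4/970.3 = 1.009379
f = 1.009379^(1/-0.0154) = exp(ln(1.009379)/-0.0154) = exp(0.00933/-0.0154)
f = exp(-0.6062) = 0.5454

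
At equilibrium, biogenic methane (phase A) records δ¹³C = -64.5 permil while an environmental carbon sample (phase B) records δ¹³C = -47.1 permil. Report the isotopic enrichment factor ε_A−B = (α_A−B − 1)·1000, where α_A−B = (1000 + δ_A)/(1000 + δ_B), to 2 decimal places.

-18.26 permil

α_A−B = (1000 + -64.5) / (1000 + -47.1) = 935.5 / 952.9 = 0.981740
ε_A−B = (0.981740 − 1) × 1000 = -18.260 permil
(The approximation ε ≈ δ_A − δ_B would give -17.4 permil.)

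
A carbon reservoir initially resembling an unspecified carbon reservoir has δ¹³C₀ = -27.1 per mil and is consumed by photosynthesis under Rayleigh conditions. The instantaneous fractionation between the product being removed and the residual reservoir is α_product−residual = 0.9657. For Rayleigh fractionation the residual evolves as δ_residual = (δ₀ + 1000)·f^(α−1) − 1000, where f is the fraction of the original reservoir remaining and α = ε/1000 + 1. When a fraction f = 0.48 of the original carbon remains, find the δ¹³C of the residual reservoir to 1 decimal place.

Rayleigh residual: δ_res = (δ₀ + 1000)·f^(α−1) − 1000
α − 1 = -0.03430
f^(α−1) = 0.48^(-0.03430) = 1.025495
δ_res = (-27.1 + 1000) × 1.025495 − 1000 = 997.704 − 1000 = -2.30 per mil

-2.3 per mil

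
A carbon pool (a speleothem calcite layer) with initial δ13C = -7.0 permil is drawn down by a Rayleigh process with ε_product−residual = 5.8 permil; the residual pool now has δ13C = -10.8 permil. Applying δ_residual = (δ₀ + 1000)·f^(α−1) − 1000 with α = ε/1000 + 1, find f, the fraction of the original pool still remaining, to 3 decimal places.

0.516

α − 1 = ε/1000 = 0.0058
(δ_res + 1000)/(δ₀ + 1000) = (-10.8 + 1000)/(-7.0 + 1000) = 989.2/993.0 = 0.996173
f = 0.996173^(1/0.0058) = exp(ln(0.996173)/0.0058) = exp(-0.00383/0.0058)
f = exp(-0.6611) = 0.5163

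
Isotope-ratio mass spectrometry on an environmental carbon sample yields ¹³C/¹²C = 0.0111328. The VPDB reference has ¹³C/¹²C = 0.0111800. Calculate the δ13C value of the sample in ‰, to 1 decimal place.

δ13C = (R_sample / R_standard − 1) × 1000
R_sample / R_standard = 0.0111328 / 0.0111800 = 0.995778
δ13C = (0.995778 − 1) × 1000 = -4.22‰

-4.2‰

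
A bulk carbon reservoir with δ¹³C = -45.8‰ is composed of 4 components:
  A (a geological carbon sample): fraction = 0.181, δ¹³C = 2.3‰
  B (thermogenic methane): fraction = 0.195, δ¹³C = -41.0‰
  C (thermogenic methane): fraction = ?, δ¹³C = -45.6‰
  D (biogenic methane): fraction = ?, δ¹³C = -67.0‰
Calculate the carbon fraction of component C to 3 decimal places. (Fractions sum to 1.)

0.168

Let f_C and f_D be the unknown fractions; fractions sum to 1 so f_C + f_D = 0.624.
Mass balance: Σ fᵢ·δᵢ = δ_bulk ⇒ f_C·(-45.6) + f_D·(-67.0) = -45.8 − (-7.579) = -38.221
Substitute f_D = 0.624 − f_C:
f_C·(-45.6 − -67.0) = -38.221 − 0.624×(-67.0) = 3.587
f_C = 3.587 / 21.4 = 0.1676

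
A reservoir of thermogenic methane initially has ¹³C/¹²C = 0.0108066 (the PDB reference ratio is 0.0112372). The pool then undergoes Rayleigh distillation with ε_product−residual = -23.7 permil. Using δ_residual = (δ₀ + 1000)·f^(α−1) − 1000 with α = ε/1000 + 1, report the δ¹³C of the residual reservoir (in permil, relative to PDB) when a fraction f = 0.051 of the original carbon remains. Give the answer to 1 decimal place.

δ₀ = (0.0108066/0.0112372 − 1)×1000 = (0.961681 − 1)×1000 = -38.319 permil
α − 1 = ε/1000 = -0.0237
f^(α−1) = 0.051^(-0.0237) = 1.073076
δ_res = (-38.319 + 1000) × 1.073076 − 1000 = 1031.957 − 1000 = 31.96 permil

32.0 permil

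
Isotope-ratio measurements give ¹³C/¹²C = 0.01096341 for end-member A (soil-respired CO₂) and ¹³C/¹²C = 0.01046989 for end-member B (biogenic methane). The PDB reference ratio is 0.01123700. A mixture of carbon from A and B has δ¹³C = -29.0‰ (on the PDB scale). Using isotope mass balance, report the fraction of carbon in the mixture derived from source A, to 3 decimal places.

δ_A = (0.01096341/0.01123700 − 1)×1000 = (0.975653 − 1)×1000 = -24.347‰
δ_B = (0.01046989/0.01123700 − 1)×1000 = (0.931734 − 1)×1000 = -68.266‰
f_A = (δ_mix − δ_B)/(δ_A − δ_B) = (-29.0 − (-68.266))/(-24.347 − (-68.266))
f_A = 39.266 / 43.919 = 0.8941

0.894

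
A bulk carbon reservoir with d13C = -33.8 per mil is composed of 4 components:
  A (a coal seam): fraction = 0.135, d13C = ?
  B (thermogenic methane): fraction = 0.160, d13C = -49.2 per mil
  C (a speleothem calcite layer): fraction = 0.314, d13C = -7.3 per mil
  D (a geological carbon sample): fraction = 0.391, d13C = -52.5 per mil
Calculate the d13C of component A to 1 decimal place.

-23.0 per mil

Isotope mass balance: δ_bulk = Σ fᵢ·δᵢ.
-33.8 = 0.135×δ_A + 0.160×(-49.2) + 0.314×(-7.3) + 0.391×(-52.5)
0.135·δ_A = -33.8 − (-30.692) = -3.108
δ_A = -3.108 / 0.135 = -23.02 per mil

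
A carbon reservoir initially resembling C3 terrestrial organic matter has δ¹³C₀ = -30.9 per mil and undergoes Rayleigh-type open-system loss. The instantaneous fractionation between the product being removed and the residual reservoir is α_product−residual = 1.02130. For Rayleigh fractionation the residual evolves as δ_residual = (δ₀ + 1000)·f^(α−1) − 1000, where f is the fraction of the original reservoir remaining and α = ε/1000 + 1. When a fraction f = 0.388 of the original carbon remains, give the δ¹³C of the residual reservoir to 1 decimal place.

-50.2 per mil

Rayleigh residual: δ_res = (δ₀ + 1000)·f^(α−1) − 1000
α − 1 = 0.02130
f^(α−1) = 0.388^(0.02130) = 0.980036
δ_res = (-30.9 + 1000) × 0.980036 − 1000 = 949.753 − 1000 = -50.25 per mil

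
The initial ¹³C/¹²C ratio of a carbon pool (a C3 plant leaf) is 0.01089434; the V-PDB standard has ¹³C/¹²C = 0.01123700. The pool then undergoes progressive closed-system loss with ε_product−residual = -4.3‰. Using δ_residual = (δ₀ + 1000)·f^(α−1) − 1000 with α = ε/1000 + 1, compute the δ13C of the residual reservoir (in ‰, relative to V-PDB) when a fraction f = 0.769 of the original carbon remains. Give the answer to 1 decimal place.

δ₀ = (0.01089434/0.01123700 − 1)×1000 = (0.969506 − 1)×1000 = -30.494‰
α − 1 = ε/1000 = -0.0043
f^(α−1) = 0.769^(-0.0043) = 1.001130
δ_res = (-30.494 + 1000) × 1.001130 − 1000 = 970.602 − 1000 = -29.40‰

-29.4‰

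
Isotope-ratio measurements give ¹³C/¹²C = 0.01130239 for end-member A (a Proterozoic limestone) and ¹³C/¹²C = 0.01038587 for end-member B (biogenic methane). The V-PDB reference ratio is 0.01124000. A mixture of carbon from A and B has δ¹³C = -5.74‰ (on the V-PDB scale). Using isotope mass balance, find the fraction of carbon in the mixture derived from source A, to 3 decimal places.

0.862

δ_A = (0.01130239/0.01124000 − 1)×1000 = (1.005551 − 1)×1000 = 5.551‰
δ_B = (0.01038587/0.01124000 − 1)×1000 = (0.924010 − 1)×1000 = -75.990‰
f_A = (δ_mix − δ_B)/(δ_A − δ_B) = (-5.74 − (-75.990))/(5.551 − (-75.990))
f_A = 70.250 / 81.541 = 0.8615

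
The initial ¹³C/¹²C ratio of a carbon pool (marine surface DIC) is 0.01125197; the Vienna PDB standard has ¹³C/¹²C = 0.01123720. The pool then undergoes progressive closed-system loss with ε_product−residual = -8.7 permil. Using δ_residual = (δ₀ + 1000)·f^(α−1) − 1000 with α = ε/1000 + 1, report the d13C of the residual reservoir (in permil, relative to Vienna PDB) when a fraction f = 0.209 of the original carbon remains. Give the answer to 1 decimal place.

δ₀ = (0.01125197/0.01123720 − 1)×1000 = (1.001314 − 1)×1000 = 1.314 permil
α − 1 = ε/1000 = -0.0087
f^(α−1) = 0.209^(-0.0087) = 1.013712
δ_res = (1.314 + 1000) × 1.013712 − 1000 = 1015.045 − 1000 = 15.04 permil

15.0 permil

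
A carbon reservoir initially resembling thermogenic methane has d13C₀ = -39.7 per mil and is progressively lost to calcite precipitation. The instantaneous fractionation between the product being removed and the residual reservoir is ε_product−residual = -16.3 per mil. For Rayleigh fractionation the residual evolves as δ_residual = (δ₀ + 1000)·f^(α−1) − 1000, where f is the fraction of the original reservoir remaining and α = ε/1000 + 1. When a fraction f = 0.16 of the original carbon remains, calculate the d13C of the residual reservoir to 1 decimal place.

-10.6 per mil

Rayleigh residual: δ_res = (δ₀ + 1000)·f^(α−1) − 1000
α = ε/1000 + 1 = 0.98370, so α − 1 = -0.01630
f^(α−1) = 0.16^(-0.01630) = 1.030322
δ_res = (-39.7 + 1000) × 1.030322 − 1000 = 989.418 − 1000 = -10.58 per mil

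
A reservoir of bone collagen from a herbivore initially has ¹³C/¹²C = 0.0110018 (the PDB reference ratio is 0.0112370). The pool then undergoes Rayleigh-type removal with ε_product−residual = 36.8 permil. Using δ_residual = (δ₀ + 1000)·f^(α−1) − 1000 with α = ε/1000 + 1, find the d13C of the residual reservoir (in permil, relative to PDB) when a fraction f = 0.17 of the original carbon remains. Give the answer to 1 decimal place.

δ₀ = (0.0110018/0.0112370 − 1)×1000 = (0.979069 − 1)×1000 = -20.931 permil
α − 1 = ε/1000 = 0.0368
f^(α−1) = 0.17^(0.0368) = 0.936873
δ_res = (-20.931 + 1000) × 0.936873 − 1000 = 917.263 − 1000 = -82.74 permil

-82.7 permil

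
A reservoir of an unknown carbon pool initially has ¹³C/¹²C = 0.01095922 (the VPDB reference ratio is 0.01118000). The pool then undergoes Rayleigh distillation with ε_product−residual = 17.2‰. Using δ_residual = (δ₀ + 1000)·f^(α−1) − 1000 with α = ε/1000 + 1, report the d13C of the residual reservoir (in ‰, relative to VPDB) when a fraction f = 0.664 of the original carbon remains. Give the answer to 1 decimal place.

-26.6‰

δ₀ = (0.01095922/0.01118000 − 1)×1000 = (0.980252 − 1)×1000 = -19.748‰
α − 1 = ε/1000 = 0.0172
f^(α−1) = 0.664^(0.0172) = 0.992982
δ_res = (-19.748 + 1000) × 0.992982 − 1000 = 973.373 − 1000 = -26.63‰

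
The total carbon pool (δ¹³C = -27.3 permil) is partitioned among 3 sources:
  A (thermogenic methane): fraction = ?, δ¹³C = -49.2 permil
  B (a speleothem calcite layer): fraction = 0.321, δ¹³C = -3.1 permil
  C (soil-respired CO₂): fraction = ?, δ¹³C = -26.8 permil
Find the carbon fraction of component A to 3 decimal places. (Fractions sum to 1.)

0.362

Let f_A and f_C be the unknown fractions; fractions sum to 1 so f_A + f_C = 0.679.
Mass balance: Σ fᵢ·δᵢ = δ_bulk ⇒ f_A·(-49.2) + f_C·(-26.8) = -27.3 − (-0.995) = -26.305
Substitute f_C = 0.679 − f_A:
f_A·(-49.2 − -26.8) = -26.305 − 0.679×(-26.8) = -8.108
f_A = -8.108 / -22.4 = 0.3620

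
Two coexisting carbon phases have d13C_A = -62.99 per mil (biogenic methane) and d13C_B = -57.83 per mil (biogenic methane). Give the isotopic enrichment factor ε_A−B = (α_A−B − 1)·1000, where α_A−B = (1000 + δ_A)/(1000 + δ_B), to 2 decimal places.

-5.48 per mil

α_A−B = (1000 + -62.99) / (1000 + -57.83) = 937.01 / 942.17 = 0.994523
ε_A−B = (0.994523 − 1) × 1000 = -5.477 per mil
(The approximation ε ≈ δ_A − δ_B would give -5.16 per mil.)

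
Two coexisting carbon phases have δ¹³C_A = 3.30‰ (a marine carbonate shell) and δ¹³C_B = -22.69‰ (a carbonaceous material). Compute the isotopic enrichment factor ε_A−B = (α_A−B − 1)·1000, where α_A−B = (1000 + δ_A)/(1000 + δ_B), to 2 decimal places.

α_A−B = (1000 + 3.30) / (1000 + -22.69) = 1003.30 / 977.31 = 1.026593
ε_A−B = (1.026593 − 1) × 1000 = 26.593‰
(The approximation ε ≈ δ_A − δ_B would give 25.99‰.)

26.59‰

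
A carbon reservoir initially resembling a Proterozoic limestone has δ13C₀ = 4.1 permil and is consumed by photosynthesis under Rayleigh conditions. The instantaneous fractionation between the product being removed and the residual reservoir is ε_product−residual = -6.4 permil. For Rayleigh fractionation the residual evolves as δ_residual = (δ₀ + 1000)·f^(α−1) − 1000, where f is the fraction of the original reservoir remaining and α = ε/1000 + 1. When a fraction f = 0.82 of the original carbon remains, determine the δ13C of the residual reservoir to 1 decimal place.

5.4 permil

Rayleigh residual: δ_res = (δ₀ + 1000)·f^(α−1) − 1000
α = ε/1000 + 1 = 0.99360, so α − 1 = -0.00640
f^(α−1) = 0.82^(-0.00640) = 1.001271
δ_res = (4.1 + 1000) × 1.001271 − 1000 = 1005.376 − 1000 = 5.38 permil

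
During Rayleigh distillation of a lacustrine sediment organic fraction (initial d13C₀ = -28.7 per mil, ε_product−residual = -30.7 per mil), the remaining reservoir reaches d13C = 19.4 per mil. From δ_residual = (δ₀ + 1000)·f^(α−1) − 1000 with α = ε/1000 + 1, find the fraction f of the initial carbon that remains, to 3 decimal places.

α − 1 = ε/1000 = -0.0307
(δ_res + 1000)/(δ₀ + 1000) = (19.4 + 1000)/(-28.7 + 1000) = 1019.4/971.3 = 1.049521
f = 1.049521^(1/-0.0307) = exp(ln(1.049521)/-0.0307) = exp(0.04833/-0.0307)
f = exp(-1.5744) = 0.2071

0.207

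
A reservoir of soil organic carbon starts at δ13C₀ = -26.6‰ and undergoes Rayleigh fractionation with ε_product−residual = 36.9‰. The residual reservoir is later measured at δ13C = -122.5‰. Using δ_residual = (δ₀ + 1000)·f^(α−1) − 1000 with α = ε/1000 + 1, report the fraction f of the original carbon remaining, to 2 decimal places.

0.06

α − 1 = ε/1000 = 0.0369
(δ_res + 1000)/(δ₀ + 1000) = (-122.5 + 1000)/(-26.6 + 1000) = 877.5/973.4 = 0.901479
f = 0.901479^(1/0.0369) = exp(ln(0.901479)/0.0369) = exp(-0.10372/0.0369)
f = exp(-2.8108) = 0.0602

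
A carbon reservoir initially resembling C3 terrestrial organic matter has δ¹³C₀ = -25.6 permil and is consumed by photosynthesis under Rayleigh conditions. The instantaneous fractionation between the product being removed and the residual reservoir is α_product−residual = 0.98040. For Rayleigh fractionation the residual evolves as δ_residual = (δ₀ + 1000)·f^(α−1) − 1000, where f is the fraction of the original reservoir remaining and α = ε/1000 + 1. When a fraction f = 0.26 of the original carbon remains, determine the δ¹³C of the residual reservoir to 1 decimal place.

0.5 permil

Rayleigh residual: δ_res = (δ₀ + 1000)·f^(α−1) − 1000
α − 1 = -0.01960
f^(α−1) = 0.26^(-0.01960) = 1.026754
δ_res = (-25.6 + 1000) × 1.026754 − 1000 = 1000.469 − 1000 = 0.47 permil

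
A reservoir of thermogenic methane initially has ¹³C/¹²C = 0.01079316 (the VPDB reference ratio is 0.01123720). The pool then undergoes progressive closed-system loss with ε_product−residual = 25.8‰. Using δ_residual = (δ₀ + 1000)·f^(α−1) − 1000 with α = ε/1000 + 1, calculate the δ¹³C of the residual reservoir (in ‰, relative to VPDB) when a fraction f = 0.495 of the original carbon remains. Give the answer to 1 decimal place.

-56.8‰

δ₀ = (0.01079316/0.01123720 − 1)×1000 = (0.960485 − 1)×1000 = -39.515‰
α − 1 = ε/1000 = 0.0258
f^(α−1) = 0.495^(0.0258) = 0.982021
δ_res = (-39.515 + 1000) × 0.982021 − 1000 = 943.216 − 1000 = -56.78‰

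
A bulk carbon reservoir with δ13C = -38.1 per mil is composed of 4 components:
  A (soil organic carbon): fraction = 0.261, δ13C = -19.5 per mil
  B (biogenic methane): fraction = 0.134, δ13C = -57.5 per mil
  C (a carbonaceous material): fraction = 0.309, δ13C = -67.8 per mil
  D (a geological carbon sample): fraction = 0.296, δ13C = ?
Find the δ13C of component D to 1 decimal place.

-14.7 per mil

Isotope mass balance: δ_bulk = Σ fᵢ·δᵢ.
-38.1 = 0.261×(-19.5) + 0.134×(-57.5) + 0.309×(-67.8) + 0.296×δ_D
0.296·δ_D = -38.1 − (-33.745) = -4.355
δ_D = -4.355 / 0.296 = -14.71 per mil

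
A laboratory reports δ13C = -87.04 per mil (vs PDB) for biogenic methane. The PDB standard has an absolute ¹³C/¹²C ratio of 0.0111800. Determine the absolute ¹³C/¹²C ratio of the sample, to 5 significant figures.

R_sample = R_standard × (δ13C/1000 + 1)
R_sample = 0.0111800 × (-87.04/1000 + 1) = 0.0111800 × 0.912960
R_sample = 0.0102069

0.010207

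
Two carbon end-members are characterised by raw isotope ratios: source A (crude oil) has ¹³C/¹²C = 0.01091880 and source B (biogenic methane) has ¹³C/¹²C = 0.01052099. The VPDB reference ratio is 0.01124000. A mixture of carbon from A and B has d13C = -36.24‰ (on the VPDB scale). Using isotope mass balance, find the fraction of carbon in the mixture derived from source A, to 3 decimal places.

δ_A = (0.01091880/0.01124000 − 1)×1000 = (0.971423 − 1)×1000 = -28.577‰
δ_B = (0.01052099/0.01124000 − 1)×1000 = (0.936031 − 1)×1000 = -63.969‰
f_A = (δ_mix − δ_B)/(δ_A − δ_B) = (-36.24 − (-63.969))/(-28.577 − (-63.969))
f_A = 27.729 / 35.392 = 0.7835

0.783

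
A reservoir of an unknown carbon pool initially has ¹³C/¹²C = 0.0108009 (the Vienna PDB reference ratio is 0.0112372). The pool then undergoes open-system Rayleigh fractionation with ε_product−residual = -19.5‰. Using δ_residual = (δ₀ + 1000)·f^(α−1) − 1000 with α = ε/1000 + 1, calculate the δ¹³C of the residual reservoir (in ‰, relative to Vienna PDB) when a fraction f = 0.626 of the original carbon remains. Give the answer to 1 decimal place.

-30.0‰

δ₀ = (0.0108009/0.0112372 − 1)×1000 = (0.961174 − 1)×1000 = -38.826‰
α − 1 = ε/1000 = -0.0195
f^(α−1) = 0.626^(-0.0195) = 1.009176
δ_res = (-38.826 + 1000) × 1.009176 − 1000 = 969.993 − 1000 = -30.01‰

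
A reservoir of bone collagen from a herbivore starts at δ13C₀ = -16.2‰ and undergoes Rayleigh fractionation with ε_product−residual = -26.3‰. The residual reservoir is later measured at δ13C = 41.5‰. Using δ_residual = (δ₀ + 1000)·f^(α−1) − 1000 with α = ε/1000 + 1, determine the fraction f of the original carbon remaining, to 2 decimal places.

0.11

α − 1 = ε/1000 = -0.0263
(δ_res + 1000)/(δ₀ + 1000) = (41.5 + 1000)/(-16.2 + 1000) = 1041.5/983.8 = 1.058650
f = 1.058650^(1/-0.0263) = exp(ln(1.058650)/-0.0263) = exp(0.05699/-0.0263)
f = exp(-2.1671) = 0.1145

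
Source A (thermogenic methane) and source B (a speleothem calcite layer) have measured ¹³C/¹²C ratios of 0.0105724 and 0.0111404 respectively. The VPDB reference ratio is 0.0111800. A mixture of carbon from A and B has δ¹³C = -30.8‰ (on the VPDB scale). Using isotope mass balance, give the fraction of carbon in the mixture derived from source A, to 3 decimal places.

δ_A = (0.0105724/0.0111800 − 1)×1000 = (0.945653 − 1)×1000 = -54.347‰
δ_B = (0.0111404/0.0111800 − 1)×1000 = (0.996458 − 1)×1000 = -3.542‰
f_A = (δ_mix − δ_B)/(δ_A − δ_B) = (-30.8 − (-3.542))/(-54.347 − (-3.542))
f_A = -27.258 / -50.805 = 0.5365

0.537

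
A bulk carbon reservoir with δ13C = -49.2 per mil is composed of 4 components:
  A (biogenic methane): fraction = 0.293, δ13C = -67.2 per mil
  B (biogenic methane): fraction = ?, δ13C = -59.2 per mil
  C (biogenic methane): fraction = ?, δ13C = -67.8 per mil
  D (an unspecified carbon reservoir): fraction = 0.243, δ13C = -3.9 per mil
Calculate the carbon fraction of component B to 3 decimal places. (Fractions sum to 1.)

0.337

Let f_B and f_C be the unknown fractions; fractions sum to 1 so f_B + f_C = 0.464.
Mass balance: Σ fᵢ·δᵢ = δ_bulk ⇒ f_B·(-59.2) + f_C·(-67.8) = -49.2 − (-20.637) = -28.563
Substitute f_C = 0.464 − f_B:
f_B·(-59.2 − -67.8) = -28.563 − 0.464×(-67.8) = 2.896
f_B = 2.896 / 8.6 = 0.3368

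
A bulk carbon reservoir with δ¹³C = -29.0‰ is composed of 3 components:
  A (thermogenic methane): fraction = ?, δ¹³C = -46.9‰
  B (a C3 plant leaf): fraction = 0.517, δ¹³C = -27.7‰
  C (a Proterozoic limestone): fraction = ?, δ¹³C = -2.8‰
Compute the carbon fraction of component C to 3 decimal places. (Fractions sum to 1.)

Let f_C and f_A be the unknown fractions; fractions sum to 1 so f_C + f_A = 0.483.
Mass balance: Σ fᵢ·δᵢ = δ_bulk ⇒ f_C·(-2.8) + f_A·(-46.9) = -29.0 − (-14.321) = -14.679
Substitute f_A = 0.483 − f_C:
f_C·(-2.8 − -46.9) = -14.679 − 0.483×(-46.9) = 7.974
f_C = 7.974 / 44.1 = 0.1808

0.181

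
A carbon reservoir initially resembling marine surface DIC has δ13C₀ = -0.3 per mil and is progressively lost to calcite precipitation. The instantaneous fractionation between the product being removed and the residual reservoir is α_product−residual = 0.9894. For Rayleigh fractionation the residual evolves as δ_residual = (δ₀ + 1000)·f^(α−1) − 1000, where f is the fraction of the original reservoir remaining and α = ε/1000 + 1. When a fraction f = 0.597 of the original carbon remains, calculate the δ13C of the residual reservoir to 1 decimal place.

Rayleigh residual: δ_res = (δ₀ + 1000)·f^(α−1) − 1000
α − 1 = -0.01060
f^(α−1) = 0.597^(-0.01060) = 1.005483
δ_res = (-0.3 + 1000) × 1.005483 − 1000 = 1005.181 − 1000 = 5.18 per mil

5.2 per mil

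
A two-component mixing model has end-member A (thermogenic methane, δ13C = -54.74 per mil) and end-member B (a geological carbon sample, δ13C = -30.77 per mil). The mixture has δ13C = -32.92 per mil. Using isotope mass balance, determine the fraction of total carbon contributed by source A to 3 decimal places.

δ_mix = f_A·δ_A + (1 − f_A)·δ_B  ⇒  f_A = (δ_mix − δ_B)/(δ_A − δ_B)
f_A = (-32.92 − (-30.77)) / (-54.74 − (-30.77))
f_A = -2.15 / -23.97 = 0.0897

0.090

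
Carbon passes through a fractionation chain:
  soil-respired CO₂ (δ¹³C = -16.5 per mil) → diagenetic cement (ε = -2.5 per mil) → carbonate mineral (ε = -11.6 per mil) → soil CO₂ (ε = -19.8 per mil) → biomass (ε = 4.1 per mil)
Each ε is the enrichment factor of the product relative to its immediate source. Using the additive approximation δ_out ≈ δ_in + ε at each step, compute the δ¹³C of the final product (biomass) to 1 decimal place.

step 1: δ ≈ -16.5 + (-2.5) = -19.0 per mil
step 2: δ ≈ -19.0 + (-11.6) = -30.6 per mil
step 3: δ ≈ -30.6 + (-19.8) = -50.4 per mil
step 4: δ ≈ -50.4 + (4.1) = -46.3 per mil

-46.3 per mil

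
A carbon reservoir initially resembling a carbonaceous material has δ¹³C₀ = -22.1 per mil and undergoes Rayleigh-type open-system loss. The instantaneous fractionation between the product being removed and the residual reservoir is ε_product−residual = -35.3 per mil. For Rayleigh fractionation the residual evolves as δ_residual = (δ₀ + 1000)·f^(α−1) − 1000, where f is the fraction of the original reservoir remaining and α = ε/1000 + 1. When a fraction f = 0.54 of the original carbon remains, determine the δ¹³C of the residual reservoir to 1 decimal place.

Rayleigh residual: δ_res = (δ₀ + 1000)·f^(α−1) − 1000
α = ε/1000 + 1 = 0.96470, so α − 1 = -0.03530
f^(α−1) = 0.54^(-0.03530) = 1.021990
δ_res = (-22.1 + 1000) × 1.021990 − 1000 = 999.404 − 1000 = -0.60 per mil

-0.6 per mil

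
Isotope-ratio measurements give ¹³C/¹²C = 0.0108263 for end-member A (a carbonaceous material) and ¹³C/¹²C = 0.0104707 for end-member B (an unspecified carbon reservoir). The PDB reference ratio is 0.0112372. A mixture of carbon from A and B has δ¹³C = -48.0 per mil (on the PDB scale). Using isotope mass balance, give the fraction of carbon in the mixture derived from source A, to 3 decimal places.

δ_A = (0.0108263/0.0112372 − 1)×1000 = (0.963434 − 1)×1000 = -36.566 per mil
δ_B = (0.0104707/0.0112372 − 1)×1000 = (0.931789 − 1)×1000 = -68.211 per mil
f_A = (δ_mix − δ_B)/(δ_A − δ_B) = (-48.0 − (-68.211))/(-36.566 − (-68.211))
f_A = 20.211 / 31.645 = 0.6387

0.639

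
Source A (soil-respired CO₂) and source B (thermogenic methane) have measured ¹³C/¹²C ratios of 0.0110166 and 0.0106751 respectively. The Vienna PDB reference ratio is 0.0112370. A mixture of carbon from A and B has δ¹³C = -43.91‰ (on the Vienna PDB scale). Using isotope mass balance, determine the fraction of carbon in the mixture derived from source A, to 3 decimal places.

0.201

δ_A = (0.0110166/0.0112370 − 1)×1000 = (0.980386 − 1)×1000 = -19.614‰
δ_B = (0.0106751/0.0112370 − 1)×1000 = (0.949996 − 1)×1000 = -50.004‰
f_A = (δ_mix − δ_B)/(δ_A − δ_B) = (-43.91 − (-50.004))/(-19.614 − (-50.004))
f_A = 6.094 / 30.391 = 0.2005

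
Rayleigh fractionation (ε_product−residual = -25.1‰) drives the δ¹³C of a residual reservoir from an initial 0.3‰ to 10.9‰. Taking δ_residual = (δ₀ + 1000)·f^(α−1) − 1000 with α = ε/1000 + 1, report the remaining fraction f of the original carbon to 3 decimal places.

0.657

α − 1 = ε/1000 = -0.0251
(δ_res + 1000)/(δ₀ + 1000) = (10.9 + 1000)/(0.3 + 1000) = 1010.9/1000.3 = 1.010597
f = 1.010597^(1/-0.0251) = exp(ln(1.010597)/-0.0251) = exp(0.01054/-0.0251)
f = exp(-0.4200) = 0.6571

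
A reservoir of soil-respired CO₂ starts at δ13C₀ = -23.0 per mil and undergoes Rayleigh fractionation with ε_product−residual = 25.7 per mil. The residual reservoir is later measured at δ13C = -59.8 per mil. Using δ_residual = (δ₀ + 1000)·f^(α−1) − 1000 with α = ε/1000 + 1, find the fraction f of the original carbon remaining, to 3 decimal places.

0.224

α − 1 = ε/1000 = 0.0257
(δ_res + 1000)/(δ₀ + 1000) = (-59.8 + 1000)/(-23.0 + 1000) = 940.2/977.0 = 0.962334
f = 0.962334^(1/0.0257) = exp(ln(0.962334)/0.0257) = exp(-0.03839/0.0257)
f = exp(-1.4939) = 0.2245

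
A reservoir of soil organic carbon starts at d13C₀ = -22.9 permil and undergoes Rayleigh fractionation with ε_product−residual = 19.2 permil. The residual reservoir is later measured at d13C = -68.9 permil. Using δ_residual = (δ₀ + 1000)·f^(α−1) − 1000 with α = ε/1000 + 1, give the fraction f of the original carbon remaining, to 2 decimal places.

0.08

α − 1 = ε/1000 = 0.0192
(δ_res + 1000)/(δ₀ + 1000) = (-68.9 + 1000)/(-22.9 + 1000) = 931.1/977.1 = 0.952922
f = 0.952922^(1/0.0192) = exp(ln(0.952922)/0.0192) = exp(-0.04822/0.0192)
f = exp(-2.5116) = 0.0811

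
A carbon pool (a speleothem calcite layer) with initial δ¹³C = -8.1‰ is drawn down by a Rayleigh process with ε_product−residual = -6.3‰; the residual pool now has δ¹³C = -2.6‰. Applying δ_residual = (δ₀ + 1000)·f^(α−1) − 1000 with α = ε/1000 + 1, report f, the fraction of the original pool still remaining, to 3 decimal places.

α − 1 = ε/1000 = -0.0063
(δ_res + 1000)/(δ₀ + 1000) = (-2.6 + 1000)/(-8.1 + 1000) = 997.4/991.9 = 1.005545
f = 1.005545^(1/-0.0063) = exp(ln(1.005545)/-0.0063) = exp(0.00553/-0.0063)
f = exp(-0.8777) = 0.4157

0.416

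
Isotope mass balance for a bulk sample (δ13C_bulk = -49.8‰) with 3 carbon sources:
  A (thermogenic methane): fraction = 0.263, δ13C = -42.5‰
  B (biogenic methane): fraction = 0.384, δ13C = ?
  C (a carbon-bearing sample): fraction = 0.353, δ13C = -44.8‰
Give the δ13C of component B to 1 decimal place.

-59.4‰

Isotope mass balance: δ_bulk = Σ fᵢ·δᵢ.
-49.8 = 0.263×(-42.5) + 0.384×δ_B + 0.353×(-44.8)
0.384·δ_B = -49.8 − (-26.992) = -22.808
δ_B = -22.808 / 0.384 = -59.40‰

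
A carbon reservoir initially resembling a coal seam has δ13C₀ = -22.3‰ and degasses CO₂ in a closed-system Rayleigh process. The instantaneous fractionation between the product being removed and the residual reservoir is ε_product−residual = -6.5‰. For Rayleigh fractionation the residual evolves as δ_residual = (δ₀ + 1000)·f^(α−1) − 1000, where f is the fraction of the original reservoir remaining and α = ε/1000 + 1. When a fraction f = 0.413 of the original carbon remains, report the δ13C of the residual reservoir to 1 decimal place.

-16.7‰

Rayleigh residual: δ_res = (δ₀ + 1000)·f^(α−1) − 1000
α = ε/1000 + 1 = 0.99350, so α − 1 = -0.00650
f^(α−1) = 0.413^(-0.00650) = 1.005765
δ_res = (-22.3 + 1000) × 1.005765 − 1000 = 983.336 − 1000 = -16.66‰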